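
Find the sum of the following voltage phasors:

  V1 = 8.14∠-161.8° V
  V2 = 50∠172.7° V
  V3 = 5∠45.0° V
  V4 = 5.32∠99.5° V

Step 1 — Convert each phasor to rectangular form:
  V1 = 8.14·(cos(-161.8°) + j·sin(-161.8°)) = -7.733 - j2.542 V
  V2 = 50·(cos(172.7°) + j·sin(172.7°)) = -49.59 + j6.353 V
  V3 = 5·(cos(45.0°) + j·sin(45.0°)) = 3.536 + j3.536 V
  V4 = 5.32·(cos(99.5°) + j·sin(99.5°)) = -0.8781 + j5.247 V
Step 2 — Sum components: V_total = -54.67 + j12.59 V.
Step 3 — Convert to polar: |V_total| = 56.1 V, ∠V_total = 167.0°.

V_total = 56.1∠167.0° V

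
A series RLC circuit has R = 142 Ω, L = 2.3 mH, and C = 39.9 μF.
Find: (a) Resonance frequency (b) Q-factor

Step 1 — Resonance condition Im(Z)=0 gives ω₀ = 1/√(LC).
Step 2 — ω₀ = 1/√(0.0023·3.99e-05) = 3301 rad/s.
Step 3 — f₀ = ω₀/(2π) = 525.4 Hz.
Step 4 — Series Q: Q = ω₀L/R = 3301·0.0023/142 = 0.05347.

(a) f₀ = 525.4 Hz  (b) Q = 0.05347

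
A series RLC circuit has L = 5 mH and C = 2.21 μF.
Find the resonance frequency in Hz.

Step 1 — Resonance condition Im(Z)=0 gives ω₀ = 1/√(LC).
Step 2 — ω₀ = 1/√(0.005·2.21e-06) = 9513 rad/s.
Step 3 — f₀ = ω₀/(2π) = 1514 Hz.

f₀ = 1514 Hz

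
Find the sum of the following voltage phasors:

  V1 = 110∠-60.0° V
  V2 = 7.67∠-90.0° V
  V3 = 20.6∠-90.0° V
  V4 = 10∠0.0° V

Step 1 — Convert each phasor to rectangular form:
  V1 = 110·(cos(-60.0°) + j·sin(-60.0°)) = 55 - j95.26 V
  V2 = 7.67·(cos(-90.0°) + j·sin(-90.0°)) = 0 - j7.67 V
  V3 = 20.6·(cos(-90.0°) + j·sin(-90.0°)) = 0 - j20.6 V
  V4 = 10·(cos(0.0°) + j·sin(0.0°)) = 10 V
Step 2 — Sum components: V_total = 65 - j123.5 V.
Step 3 — Convert to polar: |V_total| = 139.6 V, ∠V_total = -62.2°.

V_total = 139.6∠-62.2° V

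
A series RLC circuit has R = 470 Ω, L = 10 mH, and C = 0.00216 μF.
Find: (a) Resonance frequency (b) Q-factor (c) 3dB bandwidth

Step 1 — Resonance condition Im(Z)=0 gives ω₀ = 1/√(LC).
Step 2 — ω₀ = 1/√(0.01·2.16e-09) = 2.152e+05 rad/s.
Step 3 — f₀ = ω₀/(2π) = 3.424e+04 Hz.
Step 4 — Series Q: Q = ω₀L/R = 2.152e+05·0.01/470 = 4.578.
Step 5 — 3dB bandwidth: Δω = ω₀/Q = 4.7e+04 rad/s; BW = Δω/(2π) = 7480 Hz.

(a) f₀ = 3.424e+04 Hz  (b) Q = 4.578  (c) BW = 7480 Hz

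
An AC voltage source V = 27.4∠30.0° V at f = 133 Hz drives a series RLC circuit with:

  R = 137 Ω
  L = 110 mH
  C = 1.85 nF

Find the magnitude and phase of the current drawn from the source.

Step 1 — Angular frequency: ω = 2π·f = 2π·133 = 835.7 rad/s.
Step 2 — Component impedances:
  R: Z = R = 137 Ω
  L: Z = jωL = j·835.7·0.11 = 0 + j91.92 Ω
  C: Z = 1/(jωC) = -j/(ω·C) = 0 - j6.468e+05 Ω
Step 3 — Series combination: Z_total = R + L + C = 137 - j6.467e+05 Ω = 6.467e+05∠-90.0° Ω.
Step 4 — Source phasor: V = 27.4∠30.0° V = 23.73 + j13.7 V.
Step 5 — Ohm's law: I = V / Z_total = (23.73 + j13.7) / (137 - j6.467e+05) = -2.118e-05 + j3.669e-05 A.
Step 6 — Convert to polar: |I| = 4.237e-05 A, ∠I = 120.0°.

I = 4.237e-05∠120.0° A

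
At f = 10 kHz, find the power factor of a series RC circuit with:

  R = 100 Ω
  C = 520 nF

Step 1 — Angular frequency: ω = 2π·f = 2π·1e+04 = 6.283e+04 rad/s.
Step 2 — Component impedances:
  R: Z = R = 100 Ω
  C: Z = 1/(jωC) = -j/(ω·C) = 0 - j30.61 Ω
Step 3 — Series combination: Z_total = R + C = 100 - j30.61 Ω = 104.6∠-17.0° Ω.
Step 4 — Power factor: PF = cos(φ) = Re(Z)/|Z| = 100/104.58 = 0.9562.
Step 5 — Type: Im(Z) = -30.61 ⇒ leading (phase φ = -17.0°).

PF = 0.9562 (leading, φ = -17.0°)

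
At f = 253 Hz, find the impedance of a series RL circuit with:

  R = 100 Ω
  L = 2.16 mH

Step 1 — Angular frequency: ω = 2π·f = 2π·253 = 1590 rad/s.
Step 2 — Component impedances:
  R: Z = R = 100 Ω
  L: Z = jωL = j·1590·0.00216 = 0 + j3.434 Ω
Step 3 — Series combination: Z_total = R + L = 100 + j3.434 Ω = 100.1∠2.0° Ω.

Z = 100 + j3.434 Ω = 100.1∠2.0° Ω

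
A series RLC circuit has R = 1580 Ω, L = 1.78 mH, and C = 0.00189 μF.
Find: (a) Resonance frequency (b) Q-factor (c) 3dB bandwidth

Step 1 — Resonance condition Im(Z)=0 gives ω₀ = 1/√(LC).
Step 2 — ω₀ = 1/√(0.00178·1.89e-09) = 5.452e+05 rad/s.
Step 3 — f₀ = ω₀/(2π) = 8.677e+04 Hz.
Step 4 — Series Q: Q = ω₀L/R = 5.452e+05·0.00178/1580 = 0.6142.
Step 5 — 3dB bandwidth: Δω = ω₀/Q = 8.876e+05 rad/s; BW = Δω/(2π) = 1.413e+05 Hz.

(a) f₀ = 8.677e+04 Hz  (b) Q = 0.6142  (c) BW = 1.413e+05 Hz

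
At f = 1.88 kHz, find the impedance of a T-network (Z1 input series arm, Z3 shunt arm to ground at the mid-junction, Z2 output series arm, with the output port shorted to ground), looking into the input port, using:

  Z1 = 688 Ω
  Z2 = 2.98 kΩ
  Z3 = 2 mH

Step 1 — Angular frequency: ω = 2π·f = 2π·1880 = 1.181e+04 rad/s.
Step 2 — Component impedances:
  Z1: Z = R = 688 Ω
  Z2: Z = R = 2980 Ω
  Z3: Z = jωL = j·1.181e+04·0.002 = 0 + j23.62 Ω
Step 3 — With the output port shorted to ground, the output series arm Z2 runs from the junction to ground; the shunt arm Z3 also runs from the junction to ground. They appear in parallel: Z3 || Z2 = 0.1873 + j23.62 Ω.
Step 4 — Series with input arm Z1: Z_in = Z1 + (Z3 || Z2) = 688.2 + j23.62 Ω = 688.6∠2.0° Ω.

Z = 688.2 + j23.62 Ω = 688.6∠2.0° Ω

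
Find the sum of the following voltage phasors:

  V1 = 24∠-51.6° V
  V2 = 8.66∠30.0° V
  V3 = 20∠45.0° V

Step 1 — Convert each phasor to rectangular form:
  V1 = 24·(cos(-51.6°) + j·sin(-51.6°)) = 14.91 - j18.81 V
  V2 = 8.66·(cos(30.0°) + j·sin(30.0°)) = 7.5 + j4.33 V
  V3 = 20·(cos(45.0°) + j·sin(45.0°)) = 14.14 + j14.14 V
Step 2 — Sum components: V_total = 36.55 - j0.3365 V.
Step 3 — Convert to polar: |V_total| = 36.55 V, ∠V_total = -0.5°.

V_total = 36.55∠-0.5° V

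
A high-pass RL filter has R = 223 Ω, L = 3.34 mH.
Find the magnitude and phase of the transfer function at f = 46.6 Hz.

Step 1 — Angular frequency: ω = 2π·46.6 = 292.8 rad/s.
Step 2 — Transfer function: H(jω) = jωL/(R + jωL).
Step 3 — Numerator jωL = j·0.9779; denominator R + jωL = 223 + j0.9779.
Step 4 — H = 1.923e-05 + j0.004385.
Step 5 — Magnitude: |H| = 0.004385 (-47.2 dB); phase: φ = 89.7°.

|H| = 0.004385 (-47.2 dB), φ = 89.7°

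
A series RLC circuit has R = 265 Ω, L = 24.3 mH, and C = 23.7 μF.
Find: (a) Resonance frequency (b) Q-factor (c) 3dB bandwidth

Step 1 — Resonance: ω₀ = 1/√(LC) = 1/√(0.0243·2.37e-05) = 1318 rad/s.
Step 2 — f₀ = ω₀/(2π) = 209.7 Hz.
Step 3 — Series Q: Q = ω₀L/R = 1318·0.0243/265 = 0.1208.
Step 4 — Bandwidth: Δω = ω₀/Q = 1.091e+04 rad/s; BW = Δω/(2π) = 1736 Hz.

(a) f₀ = 209.7 Hz  (b) Q = 0.1208  (c) BW = 1736 Hz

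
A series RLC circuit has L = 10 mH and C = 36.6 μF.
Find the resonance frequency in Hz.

Step 1 — Resonance condition Im(Z)=0 gives ω₀ = 1/√(LC).
Step 2 — ω₀ = 1/√(0.01·3.66e-05) = 1653 rad/s.
Step 3 — f₀ = ω₀/(2π) = 263.1 Hz.

f₀ = 263.1 Hz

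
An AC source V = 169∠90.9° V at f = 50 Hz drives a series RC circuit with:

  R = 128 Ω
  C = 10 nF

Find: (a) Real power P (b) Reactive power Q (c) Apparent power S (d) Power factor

Step 1 — Angular frequency: ω = 2π·f = 2π·50 = 314.2 rad/s.
Step 2 — Component impedances:
  R: Z = R = 128 Ω
  C: Z = 1/(jωC) = -j/(ω·C) = 0 - j3.183e+05 Ω
Step 3 — Series combination: Z_total = R + C = 128 - j3.183e+05 Ω = 3.183e+05∠-90.0° Ω.
Step 4 — Source phasor: V = 169∠90.9° V = -2.655 + j169 V.
Step 5 — Current: I = V / Z = -0.0005309 - j8.126e-06 A = 0.0005309∠-179.1° A.
Step 6 — Complex power: S = V·I* = 3.608e-05 - j0.08973 VA.
Step 7 — Real power: P = Re(S) = 3.608e-05 W.
Step 8 — Reactive power: Q = Im(S) = -0.08973 VAR.
Step 9 — Apparent power: |S| = 0.08973 VA.
Step 10 — Power factor: PF = P/|S| = 0.0004021 (leading).

(a) P = 3.608e-05 W  (b) Q = -0.08973 VAR  (c) S = 0.08973 VA  (d) PF = 0.0004021 (leading)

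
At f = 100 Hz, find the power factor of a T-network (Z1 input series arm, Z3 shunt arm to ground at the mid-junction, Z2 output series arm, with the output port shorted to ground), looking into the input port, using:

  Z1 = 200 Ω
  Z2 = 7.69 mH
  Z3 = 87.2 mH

Step 1 — Angular frequency: ω = 2π·f = 2π·100 = 628.3 rad/s.
Step 2 — Component impedances:
  Z1: Z = R = 200 Ω
  Z2: Z = jωL = j·628.3·0.00769 = 0 + j4.832 Ω
  Z3: Z = jωL = j·628.3·0.0872 = 0 + j54.79 Ω
Step 3 — With the output port shorted to ground, the output series arm Z2 runs from the junction to ground; the shunt arm Z3 also runs from the junction to ground. They appear in parallel: Z3 || Z2 = 0 + j4.44 Ω.
Step 4 — Series with input arm Z1: Z_in = Z1 + (Z3 || Z2) = 200 + j4.44 Ω = 200∠1.3° Ω.
Step 5 — Power factor: PF = cos(φ) = Re(Z)/|Z| = 200/200.05 = 0.9998.
Step 6 — Type: Im(Z) = 4.44 ⇒ lagging (phase φ = 1.3°).

PF = 0.9998 (lagging, φ = 1.3°)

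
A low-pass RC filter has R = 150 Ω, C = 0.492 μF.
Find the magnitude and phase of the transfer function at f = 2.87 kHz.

Step 1 — Angular frequency: ω = 2π·2870 = 1.803e+04 rad/s.
Step 2 — Transfer function: H(jω) = 1/(1 + jωRC).
Step 3 — Denominator: 1 + jωRC = 1 + j·1.803e+04·150·4.92e-07 = 1 + j1.331.
Step 4 — H = 0.3609 - j0.4803.
Step 5 — Magnitude: |H| = 0.6007 (-4.4 dB); phase: φ = -53.1°.

|H| = 0.6007 (-4.4 dB), φ = -53.1°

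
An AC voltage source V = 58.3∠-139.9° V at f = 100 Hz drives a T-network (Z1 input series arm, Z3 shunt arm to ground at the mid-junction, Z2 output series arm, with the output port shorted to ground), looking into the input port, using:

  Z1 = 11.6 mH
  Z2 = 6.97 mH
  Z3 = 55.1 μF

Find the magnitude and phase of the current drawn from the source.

Step 1 — Angular frequency: ω = 2π·f = 2π·100 = 628.3 rad/s.
Step 2 — Component impedances:
  Z1: Z = jωL = j·628.3·0.0116 = 0 + j7.288 Ω
  Z2: Z = jωL = j·628.3·0.00697 = 0 + j4.379 Ω
  Z3: Z = 1/(jωC) = -j/(ω·C) = 0 - j28.88 Ω
Step 3 — With the output port shorted to ground, the output series arm Z2 runs from the junction to ground; the shunt arm Z3 also runs from the junction to ground. They appear in parallel: Z3 || Z2 = 0 + j5.162 Ω.
Step 4 — Series with input arm Z1: Z_in = Z1 + (Z3 || Z2) = 0 + j12.45 Ω = 12.45∠90.0° Ω.
Step 5 — Source phasor: V = 58.3∠-139.9° V = -44.59 - j37.55 V.
Step 6 — Ohm's law: I = V / Z_total = (-44.59 - j37.55) / (0 + j12.45) = -3.016 + j3.582 A.
Step 7 — Convert to polar: |I| = 4.683 A, ∠I = 130.1°.

I = 4.683∠130.1° A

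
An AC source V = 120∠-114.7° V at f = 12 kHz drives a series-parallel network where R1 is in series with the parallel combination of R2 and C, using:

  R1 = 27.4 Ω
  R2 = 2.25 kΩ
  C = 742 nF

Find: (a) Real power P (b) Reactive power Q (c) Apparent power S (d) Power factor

Step 1 — Angular frequency: ω = 2π·f = 2π·1.2e+04 = 7.54e+04 rad/s.
Step 2 — Component impedances:
  R1: Z = R = 27.4 Ω
  R2: Z = R = 2250 Ω
  C: Z = 1/(jωC) = -j/(ω·C) = 0 - j17.87 Ω
Step 3 — Parallel branch: R2 || C = 1/(1/R2 + 1/C) = 0.142 - j17.87 Ω.
Step 4 — Series with R1: Z_total = R1 + (R2 || C) = 27.54 - j17.87 Ω = 32.83∠-33.0° Ω.
Step 5 — Source phasor: V = 120∠-114.7° V = -50.14 - j109 V.
Step 6 — Current: I = V / Z = 0.5264 - j3.617 A = 3.655∠-81.7° A.
Step 7 — Complex power: S = V·I* = 367.9 - j238.7 VA.
Step 8 — Real power: P = Re(S) = 367.9 W.
Step 9 — Reactive power: Q = Im(S) = -238.7 VAR.
Step 10 — Apparent power: |S| = 438.6 VA.
Step 11 — Power factor: PF = P/|S| = 0.8388 (leading).

(a) P = 367.9 W  (b) Q = -238.7 VAR  (c) S = 438.6 VA  (d) PF = 0.8388 (leading)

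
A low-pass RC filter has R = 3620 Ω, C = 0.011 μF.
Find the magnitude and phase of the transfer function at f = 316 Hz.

Step 1 — Angular frequency: ω = 2π·316 = 1985 rad/s.
Step 2 — Transfer function: H(jω) = 1/(1 + jωRC).
Step 3 — Denominator: 1 + jωRC = 1 + j·1985·3620·1.1e-08 = 1 + j0.07906.
Step 4 — H = 0.9938 - j0.07857.
Step 5 — Magnitude: |H| = 0.9969 (-0.0 dB); phase: φ = -4.5°.

|H| = 0.9969 (-0.0 dB), φ = -4.5°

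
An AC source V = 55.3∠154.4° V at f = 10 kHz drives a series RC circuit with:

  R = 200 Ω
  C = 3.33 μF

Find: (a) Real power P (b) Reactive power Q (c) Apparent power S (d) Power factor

Step 1 — Angular frequency: ω = 2π·f = 2π·1e+04 = 6.283e+04 rad/s.
Step 2 — Component impedances:
  R: Z = R = 200 Ω
  C: Z = 1/(jωC) = -j/(ω·C) = 0 - j4.779 Ω
Step 3 — Series combination: Z_total = R + C = 200 - j4.779 Ω = 200.1∠-1.4° Ω.
Step 4 — Source phasor: V = 55.3∠154.4° V = -49.87 + j23.89 V.
Step 5 — Current: I = V / Z = -0.2521 + j0.1134 A = 0.2764∠155.8° A.
Step 6 — Complex power: S = V·I* = 15.28 - j0.3652 VA.
Step 7 — Real power: P = Re(S) = 15.28 W.
Step 8 — Reactive power: Q = Im(S) = -0.3652 VAR.
Step 9 — Apparent power: |S| = 15.29 VA.
Step 10 — Power factor: PF = P/|S| = 0.9997 (leading).

(a) P = 15.28 W  (b) Q = -0.3652 VAR  (c) S = 15.29 VA  (d) PF = 0.9997 (leading)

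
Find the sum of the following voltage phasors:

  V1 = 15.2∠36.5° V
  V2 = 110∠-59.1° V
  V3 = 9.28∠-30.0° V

Step 1 — Convert each phasor to rectangular form:
  V1 = 15.2·(cos(36.5°) + j·sin(36.5°)) = 12.22 + j9.041 V
  V2 = 110·(cos(-59.1°) + j·sin(-59.1°)) = 56.49 - j94.39 V
  V3 = 9.28·(cos(-30.0°) + j·sin(-30.0°)) = 8.037 - j4.64 V
Step 2 — Sum components: V_total = 76.74 - j89.99 V.
Step 3 — Convert to polar: |V_total| = 118.3 V, ∠V_total = -49.5°.

V_total = 118.3∠-49.5° V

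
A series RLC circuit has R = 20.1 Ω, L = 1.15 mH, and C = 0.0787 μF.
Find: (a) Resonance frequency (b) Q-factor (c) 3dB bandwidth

Step 1 — Resonance condition Im(Z)=0 gives ω₀ = 1/√(LC).
Step 2 — ω₀ = 1/√(0.00115·7.87e-08) = 1.051e+05 rad/s.
Step 3 — f₀ = ω₀/(2π) = 1.673e+04 Hz.
Step 4 — Series Q: Q = ω₀L/R = 1.051e+05·0.00115/20.1 = 6.014.
Step 5 — 3dB bandwidth: Δω = ω₀/Q = 1.748e+04 rad/s; BW = Δω/(2π) = 2782 Hz.

(a) f₀ = 1.673e+04 Hz  (b) Q = 6.014  (c) BW = 2782 Hz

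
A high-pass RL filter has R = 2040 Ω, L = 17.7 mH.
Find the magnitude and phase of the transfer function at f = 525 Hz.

Step 1 — Angular frequency: ω = 2π·525 = 3299 rad/s.
Step 2 — Transfer function: H(jω) = jωL/(R + jωL).
Step 3 — Numerator jωL = j·58.39; denominator R + jωL = 2040 + j58.39.
Step 4 — H = 0.0008185 + j0.0286.
Step 5 — Magnitude: |H| = 0.02861 (-30.9 dB); phase: φ = 88.4°.

|H| = 0.02861 (-30.9 dB), φ = 88.4°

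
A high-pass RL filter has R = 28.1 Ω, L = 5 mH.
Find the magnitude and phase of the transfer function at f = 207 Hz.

Step 1 — Angular frequency: ω = 2π·207 = 1301 rad/s.
Step 2 — Transfer function: H(jω) = jωL/(R + jωL).
Step 3 — Numerator jωL = j·6.503; denominator R + jωL = 28.1 + j6.503.
Step 4 — H = 0.05084 + j0.2197.
Step 5 — Magnitude: |H| = 0.2255 (-12.9 dB); phase: φ = 77.0°.

|H| = 0.2255 (-12.9 dB), φ = 77.0°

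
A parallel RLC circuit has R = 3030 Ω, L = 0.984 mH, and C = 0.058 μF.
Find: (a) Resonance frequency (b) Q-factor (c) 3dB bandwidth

Step 1 — Resonance: ω₀ = 1/√(LC) = 1/√(0.000984·5.8e-08) = 1.324e+05 rad/s.
Step 2 — f₀ = ω₀/(2π) = 2.107e+04 Hz.
Step 3 — Parallel Q: Q = R/(ω₀L) = 3030/(1.324e+05·0.000984) = 23.26.
Step 4 — Bandwidth: Δω = ω₀/Q = 5690 rad/s; BW = Δω/(2π) = 905.6 Hz.

(a) f₀ = 2.107e+04 Hz  (b) Q = 23.26  (c) BW = 905.6 Hz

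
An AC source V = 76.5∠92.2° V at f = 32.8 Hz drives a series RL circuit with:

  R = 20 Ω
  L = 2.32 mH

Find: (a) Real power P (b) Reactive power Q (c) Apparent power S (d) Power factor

Step 1 — Angular frequency: ω = 2π·f = 2π·32.8 = 206.1 rad/s.
Step 2 — Component impedances:
  R: Z = R = 20 Ω
  L: Z = jωL = j·206.1·0.00232 = 0 + j0.4781 Ω
Step 3 — Series combination: Z_total = R + L = 20 + j0.4781 Ω = 20.01∠1.4° Ω.
Step 4 — Source phasor: V = 76.5∠92.2° V = -2.937 + j76.44 V.
Step 5 — Current: I = V / Z = -0.05543 + j3.824 A = 3.824∠90.8° A.
Step 6 — Complex power: S = V·I* = 292.4 + j6.991 VA.
Step 7 — Real power: P = Re(S) = 292.4 W.
Step 8 — Reactive power: Q = Im(S) = 6.991 VAR.
Step 9 — Apparent power: |S| = 292.5 VA.
Step 10 — Power factor: PF = P/|S| = 0.9997 (lagging).

(a) P = 292.4 W  (b) Q = 6.991 VAR  (c) S = 292.5 VA  (d) PF = 0.9997 (lagging)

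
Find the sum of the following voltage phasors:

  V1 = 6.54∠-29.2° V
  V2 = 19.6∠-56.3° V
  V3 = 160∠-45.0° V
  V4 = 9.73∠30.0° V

Step 1 — Convert each phasor to rectangular form:
  V1 = 6.54·(cos(-29.2°) + j·sin(-29.2°)) = 5.709 - j3.191 V
  V2 = 19.6·(cos(-56.3°) + j·sin(-56.3°)) = 10.87 - j16.31 V
  V3 = 160·(cos(-45.0°) + j·sin(-45.0°)) = 113.1 - j113.1 V
  V4 = 9.73·(cos(30.0°) + j·sin(30.0°)) = 8.426 + j4.865 V
Step 2 — Sum components: V_total = 138.1 - j127.8 V.
Step 3 — Convert to polar: |V_total| = 188.2 V, ∠V_total = -42.8°.

V_total = 188.2∠-42.8° V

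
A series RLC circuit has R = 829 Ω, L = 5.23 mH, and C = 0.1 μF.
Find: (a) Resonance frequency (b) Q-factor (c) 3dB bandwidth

Step 1 — Resonance: ω₀ = 1/√(LC) = 1/√(0.00523·1e-07) = 4.373e+04 rad/s.
Step 2 — f₀ = ω₀/(2π) = 6959 Hz.
Step 3 — Series Q: Q = ω₀L/R = 4.373e+04·0.00523/829 = 0.2759.
Step 4 — Bandwidth: Δω = ω₀/Q = 1.585e+05 rad/s; BW = Δω/(2π) = 2.523e+04 Hz.

(a) f₀ = 6959 Hz  (b) Q = 0.2759  (c) BW = 2.523e+04 Hz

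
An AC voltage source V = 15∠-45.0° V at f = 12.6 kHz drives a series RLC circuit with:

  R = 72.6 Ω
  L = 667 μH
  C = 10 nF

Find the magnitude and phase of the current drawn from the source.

Step 1 — Angular frequency: ω = 2π·f = 2π·1.26e+04 = 7.917e+04 rad/s.
Step 2 — Component impedances:
  R: Z = R = 72.6 Ω
  L: Z = jωL = j·7.917e+04·0.000667 = 0 + j52.81 Ω
  C: Z = 1/(jωC) = -j/(ω·C) = 0 - j1263 Ω
Step 3 — Series combination: Z_total = R + L + C = 72.6 - j1210 Ω = 1213∠-86.6° Ω.
Step 4 — Source phasor: V = 15∠-45.0° V = 10.61 - j10.61 V.
Step 5 — Ohm's law: I = V / Z_total = (10.61 - j10.61) / (72.6 - j1210) = 0.009256 + j0.008208 A.
Step 6 — Convert to polar: |I| = 0.01237 A, ∠I = 41.6°.

I = 0.01237∠41.6° A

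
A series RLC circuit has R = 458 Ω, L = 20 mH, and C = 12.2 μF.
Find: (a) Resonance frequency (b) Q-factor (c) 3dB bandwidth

Step 1 — Resonance condition Im(Z)=0 gives ω₀ = 1/√(LC).
Step 2 — ω₀ = 1/√(0.02·1.22e-05) = 2024 rad/s.
Step 3 — f₀ = ω₀/(2π) = 322.2 Hz.
Step 4 — Series Q: Q = ω₀L/R = 2024·0.02/458 = 0.0884.
Step 5 — 3dB bandwidth: Δω = ω₀/Q = 2.29e+04 rad/s; BW = Δω/(2π) = 3645 Hz.

(a) f₀ = 322.2 Hz  (b) Q = 0.0884  (c) BW = 3645 Hz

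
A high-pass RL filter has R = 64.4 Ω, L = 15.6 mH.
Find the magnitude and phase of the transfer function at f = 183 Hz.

Step 1 — Angular frequency: ω = 2π·183 = 1150 rad/s.
Step 2 — Transfer function: H(jω) = jωL/(R + jωL).
Step 3 — Numerator jωL = j·17.94; denominator R + jωL = 64.4 + j17.94.
Step 4 — H = 0.07199 + j0.2585.
Step 5 — Magnitude: |H| = 0.2683 (-11.4 dB); phase: φ = 74.4°.

|H| = 0.2683 (-11.4 dB), φ = 74.4°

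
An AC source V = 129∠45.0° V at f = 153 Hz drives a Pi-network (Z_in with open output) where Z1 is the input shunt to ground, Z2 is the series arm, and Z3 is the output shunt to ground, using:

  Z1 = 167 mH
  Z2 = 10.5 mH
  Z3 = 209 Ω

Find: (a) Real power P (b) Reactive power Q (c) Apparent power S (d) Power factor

Step 1 — Angular frequency: ω = 2π·f = 2π·153 = 961.3 rad/s.
Step 2 — Component impedances:
  Z1: Z = jωL = j·961.3·0.167 = 0 + j160.5 Ω
  Z2: Z = jωL = j·961.3·0.0105 = 0 + j10.09 Ω
  Z3: Z = R = 209 Ω
Step 3 — With open output, the series arm Z2 and the output shunt Z3 appear in series to ground: Z2 + Z3 = 209 + j10.09 Ω.
Step 4 — Parallel with input shunt Z1: Z_in = Z1 || (Z2 + Z3) = 74 + j100.1 Ω = 124.5∠53.5° Ω.
Step 5 — Source phasor: V = 129∠45.0° V = 91.22 + j91.22 V.
Step 6 — Current: I = V / Z = 1.025 - j0.1538 A = 1.036∠-8.5° A.
Step 7 — Complex power: S = V·I* = 79.44 + j107.5 VA.
Step 8 — Real power: P = Re(S) = 79.44 W.
Step 9 — Reactive power: Q = Im(S) = 107.5 VAR.
Step 10 — Apparent power: |S| = 133.7 VA.
Step 11 — Power factor: PF = P/|S| = 0.5943 (lagging).

(a) P = 79.44 W  (b) Q = 107.5 VAR  (c) S = 133.7 VA  (d) PF = 0.5943 (lagging)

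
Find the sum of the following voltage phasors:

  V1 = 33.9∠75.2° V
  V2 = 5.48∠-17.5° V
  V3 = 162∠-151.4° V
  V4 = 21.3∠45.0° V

Step 1 — Convert each phasor to rectangular form:
  V1 = 33.9·(cos(75.2°) + j·sin(75.2°)) = 8.66 + j32.78 V
  V2 = 5.48·(cos(-17.5°) + j·sin(-17.5°)) = 5.226 - j1.648 V
  V3 = 162·(cos(-151.4°) + j·sin(-151.4°)) = -142.2 - j77.55 V
  V4 = 21.3·(cos(45.0°) + j·sin(45.0°)) = 15.06 + j15.06 V
Step 2 — Sum components: V_total = -113.3 - j31.36 V.
Step 3 — Convert to polar: |V_total| = 117.5 V, ∠V_total = -164.5°.

V_total = 117.5∠-164.5° V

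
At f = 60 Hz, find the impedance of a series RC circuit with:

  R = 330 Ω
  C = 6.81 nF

Step 1 — Angular frequency: ω = 2π·f = 2π·60 = 377 rad/s.
Step 2 — Component impedances:
  R: Z = R = 330 Ω
  C: Z = 1/(jωC) = -j/(ω·C) = 0 - j3.895e+05 Ω
Step 3 — Series combination: Z_total = R + C = 330 - j3.895e+05 Ω = 3.895e+05∠-90.0° Ω.

Z = 330 - j3.895e+05 Ω = 3.895e+05∠-90.0° Ω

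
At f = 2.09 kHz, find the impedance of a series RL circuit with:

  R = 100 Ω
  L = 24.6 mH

Step 1 — Angular frequency: ω = 2π·f = 2π·2090 = 1.313e+04 rad/s.
Step 2 — Component impedances:
  R: Z = R = 100 Ω
  L: Z = jωL = j·1.313e+04·0.0246 = 0 + j323 Ω
Step 3 — Series combination: Z_total = R + L = 100 + j323 Ω = 338.2∠72.8° Ω.

Z = 100 + j323 Ω = 338.2∠72.8° Ω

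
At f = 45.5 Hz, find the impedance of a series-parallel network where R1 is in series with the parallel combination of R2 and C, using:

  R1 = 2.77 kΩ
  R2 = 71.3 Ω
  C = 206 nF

Step 1 — Angular frequency: ω = 2π·f = 2π·45.5 = 285.9 rad/s.
Step 2 — Component impedances:
  R1: Z = R = 2770 Ω
  R2: Z = R = 71.3 Ω
  C: Z = 1/(jωC) = -j/(ω·C) = 0 - j1.698e+04 Ω
Step 3 — Parallel branch: R2 || C = 1/(1/R2 + 1/C) = 71.3 - j0.2994 Ω.
Step 4 — Series with R1: Z_total = R1 + (R2 || C) = 2841 - j0.2994 Ω = 2841∠-0.0° Ω.

Z = 2841 - j0.2994 Ω = 2841∠-0.0° Ω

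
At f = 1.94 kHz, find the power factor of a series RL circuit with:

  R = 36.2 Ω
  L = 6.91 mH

Step 1 — Angular frequency: ω = 2π·f = 2π·1940 = 1.219e+04 rad/s.
Step 2 — Component impedances:
  R: Z = R = 36.2 Ω
  L: Z = jωL = j·1.219e+04·0.00691 = 0 + j84.23 Ω
Step 3 — Series combination: Z_total = R + L = 36.2 + j84.23 Ω = 91.68∠66.7° Ω.
Step 4 — Power factor: PF = cos(φ) = Re(Z)/|Z| = 36.2/91.68 = 0.3949.
Step 5 — Type: Im(Z) = 84.23 ⇒ lagging (phase φ = 66.7°).

PF = 0.3949 (lagging, φ = 66.7°)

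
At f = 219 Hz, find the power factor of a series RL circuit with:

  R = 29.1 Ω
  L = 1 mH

Step 1 — Angular frequency: ω = 2π·f = 2π·219 = 1376 rad/s.
Step 2 — Component impedances:
  R: Z = R = 29.1 Ω
  L: Z = jωL = j·1376·0.001 = 0 + j1.376 Ω
Step 3 — Series combination: Z_total = R + L = 29.1 + j1.376 Ω = 29.13∠2.7° Ω.
Step 4 — Power factor: PF = cos(φ) = Re(Z)/|Z| = 29.1/29.133 = 0.9989.
Step 5 — Type: Im(Z) = 1.376 ⇒ lagging (phase φ = 2.7°).

PF = 0.9989 (lagging, φ = 2.7°)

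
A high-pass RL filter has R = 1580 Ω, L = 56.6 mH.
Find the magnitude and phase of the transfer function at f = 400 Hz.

Step 1 — Angular frequency: ω = 2π·400 = 2513 rad/s.
Step 2 — Transfer function: H(jω) = jωL/(R + jωL).
Step 3 — Numerator jωL = j·142.3; denominator R + jωL = 1580 + j142.3.
Step 4 — H = 0.008041 + j0.08931.
Step 5 — Magnitude: |H| = 0.08967 (-20.9 dB); phase: φ = 84.9°.

|H| = 0.08967 (-20.9 dB), φ = 84.9°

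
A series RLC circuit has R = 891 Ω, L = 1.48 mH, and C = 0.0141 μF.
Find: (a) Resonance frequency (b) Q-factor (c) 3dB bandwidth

Step 1 — Resonance condition Im(Z)=0 gives ω₀ = 1/√(LC).
Step 2 — ω₀ = 1/√(0.00148·1.41e-08) = 2.189e+05 rad/s.
Step 3 — f₀ = ω₀/(2π) = 3.484e+04 Hz.
Step 4 — Series Q: Q = ω₀L/R = 2.189e+05·0.00148/891 = 0.3636.
Step 5 — 3dB bandwidth: Δω = ω₀/Q = 6.02e+05 rad/s; BW = Δω/(2π) = 9.582e+04 Hz.

(a) f₀ = 3.484e+04 Hz  (b) Q = 0.3636  (c) BW = 9.582e+04 Hz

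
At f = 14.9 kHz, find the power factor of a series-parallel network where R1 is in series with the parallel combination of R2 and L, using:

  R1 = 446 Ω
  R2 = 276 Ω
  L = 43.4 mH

Step 1 — Angular frequency: ω = 2π·f = 2π·1.49e+04 = 9.362e+04 rad/s.
Step 2 — Component impedances:
  R1: Z = R = 446 Ω
  R2: Z = R = 276 Ω
  L: Z = jωL = j·9.362e+04·0.0434 = 0 + j4063 Ω
Step 3 — Parallel branch: R2 || L = 1/(1/R2 + 1/L) = 274.7 + j18.66 Ω.
Step 4 — Series with R1: Z_total = R1 + (R2 || L) = 720.7 + j18.66 Ω = 721∠1.5° Ω.
Step 5 — Power factor: PF = cos(φ) = Re(Z)/|Z| = 720.73/720.97 = 0.9997.
Step 6 — Type: Im(Z) = 18.66 ⇒ lagging (phase φ = 1.5°).

PF = 0.9997 (lagging, φ = 1.5°)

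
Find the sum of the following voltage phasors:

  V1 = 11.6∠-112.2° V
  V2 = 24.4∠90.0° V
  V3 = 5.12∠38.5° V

Step 1 — Convert each phasor to rectangular form:
  V1 = 11.6·(cos(-112.2°) + j·sin(-112.2°)) = -4.383 - j10.74 V
  V2 = 24.4·(cos(90.0°) + j·sin(90.0°)) = 0 + j24.4 V
  V3 = 5.12·(cos(38.5°) + j·sin(38.5°)) = 4.007 + j3.187 V
Step 2 — Sum components: V_total = -0.376 + j16.85 V.
Step 3 — Convert to polar: |V_total| = 16.85 V, ∠V_total = 91.3°.

V_total = 16.85∠91.3° V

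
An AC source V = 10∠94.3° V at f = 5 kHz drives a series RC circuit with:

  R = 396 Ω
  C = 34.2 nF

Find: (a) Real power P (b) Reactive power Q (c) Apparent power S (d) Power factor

Step 1 — Angular frequency: ω = 2π·f = 2π·5000 = 3.142e+04 rad/s.
Step 2 — Component impedances:
  R: Z = R = 396 Ω
  C: Z = 1/(jωC) = -j/(ω·C) = 0 - j930.7 Ω
Step 3 — Series combination: Z_total = R + C = 396 - j930.7 Ω = 1011∠-67.0° Ω.
Step 4 — Source phasor: V = 10∠94.3° V = -0.7498 + j9.972 V.
Step 5 — Current: I = V / Z = -0.009362 + j0.003178 A = 0.009887∠161.3° A.
Step 6 — Complex power: S = V·I* = 0.03871 - j0.09097 VA.
Step 7 — Real power: P = Re(S) = 0.03871 W.
Step 8 — Reactive power: Q = Im(S) = -0.09097 VAR.
Step 9 — Apparent power: |S| = 0.09887 VA.
Step 10 — Power factor: PF = P/|S| = 0.3915 (leading).

(a) P = 0.03871 W  (b) Q = -0.09097 VAR  (c) S = 0.09887 VA  (d) PF = 0.3915 (leading)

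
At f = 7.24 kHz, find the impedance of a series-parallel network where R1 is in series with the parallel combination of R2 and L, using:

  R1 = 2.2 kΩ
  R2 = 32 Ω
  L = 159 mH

Step 1 — Angular frequency: ω = 2π·f = 2π·7240 = 4.549e+04 rad/s.
Step 2 — Component impedances:
  R1: Z = R = 2200 Ω
  R2: Z = R = 32 Ω
  L: Z = jωL = j·4.549e+04·0.159 = 0 + j7233 Ω
Step 3 — Parallel branch: R2 || L = 1/(1/R2 + 1/L) = 32 + j0.1416 Ω.
Step 4 — Series with R1: Z_total = R1 + (R2 || L) = 2232 + j0.1416 Ω = 2232∠0.0° Ω.

Z = 2232 + j0.1416 Ω = 2232∠0.0° Ω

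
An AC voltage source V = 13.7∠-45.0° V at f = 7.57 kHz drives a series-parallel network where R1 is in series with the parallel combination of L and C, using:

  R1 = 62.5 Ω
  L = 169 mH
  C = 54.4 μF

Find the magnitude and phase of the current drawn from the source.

Step 1 — Angular frequency: ω = 2π·f = 2π·7570 = 4.756e+04 rad/s.
Step 2 — Component impedances:
  R1: Z = R = 62.5 Ω
  L: Z = jωL = j·4.756e+04·0.169 = 0 + j8038 Ω
  C: Z = 1/(jωC) = -j/(ω·C) = 0 - j0.3865 Ω
Step 3 — Parallel branch: L || C = 1/(1/L + 1/C) = 0 - j0.3865 Ω.
Step 4 — Series with R1: Z_total = R1 + (L || C) = 62.5 - j0.3865 Ω = 62.5∠-0.4° Ω.
Step 5 — Source phasor: V = 13.7∠-45.0° V = 9.687 - j9.687 V.
Step 6 — Ohm's law: I = V / Z_total = (9.687 - j9.687) / (62.5 - j0.3865) = 0.156 - j0.154 A.
Step 7 — Convert to polar: |I| = 0.2192 A, ∠I = -44.6°.

I = 0.2192∠-44.6° A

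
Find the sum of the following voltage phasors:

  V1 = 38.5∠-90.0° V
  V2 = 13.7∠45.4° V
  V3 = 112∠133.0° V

Step 1 — Convert each phasor to rectangular form:
  V1 = 38.5·(cos(-90.0°) + j·sin(-90.0°)) = 0 - j38.5 V
  V2 = 13.7·(cos(45.4°) + j·sin(45.4°)) = 9.619 + j9.755 V
  V3 = 112·(cos(133.0°) + j·sin(133.0°)) = -76.38 + j81.91 V
Step 2 — Sum components: V_total = -66.76 + j53.17 V.
Step 3 — Convert to polar: |V_total| = 85.35 V, ∠V_total = 141.5°.

V_total = 85.35∠141.5° V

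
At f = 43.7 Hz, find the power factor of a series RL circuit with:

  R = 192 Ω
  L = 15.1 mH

Step 1 — Angular frequency: ω = 2π·f = 2π·43.7 = 274.6 rad/s.
Step 2 — Component impedances:
  R: Z = R = 192 Ω
  L: Z = jωL = j·274.6·0.0151 = 0 + j4.146 Ω
Step 3 — Series combination: Z_total = R + L = 192 + j4.146 Ω = 192∠1.2° Ω.
Step 4 — Power factor: PF = cos(φ) = Re(Z)/|Z| = 192/192.04 = 0.9998.
Step 5 — Type: Im(Z) = 4.146 ⇒ lagging (phase φ = 1.2°).

PF = 0.9998 (lagging, φ = 1.2°)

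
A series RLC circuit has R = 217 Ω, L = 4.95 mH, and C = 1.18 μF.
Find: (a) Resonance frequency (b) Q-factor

Step 1 — Resonance condition Im(Z)=0 gives ω₀ = 1/√(LC).
Step 2 — ω₀ = 1/√(0.00495·1.18e-06) = 1.308e+04 rad/s.
Step 3 — f₀ = ω₀/(2π) = 2082 Hz.
Step 4 — Series Q: Q = ω₀L/R = 1.308e+04·0.00495/217 = 0.2985.

(a) f₀ = 2082 Hz  (b) Q = 0.2985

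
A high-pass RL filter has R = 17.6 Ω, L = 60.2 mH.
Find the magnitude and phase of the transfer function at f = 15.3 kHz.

Step 1 — Angular frequency: ω = 2π·1.53e+04 = 9.613e+04 rad/s.
Step 2 — Transfer function: H(jω) = jωL/(R + jωL).
Step 3 — Numerator jωL = j·5787; denominator R + jωL = 17.6 + j5787.
Step 4 — H = 1 + j0.003041.
Step 5 — Magnitude: |H| = 1 (-0.0 dB); phase: φ = 0.2°.

|H| = 1 (-0.0 dB), φ = 0.2°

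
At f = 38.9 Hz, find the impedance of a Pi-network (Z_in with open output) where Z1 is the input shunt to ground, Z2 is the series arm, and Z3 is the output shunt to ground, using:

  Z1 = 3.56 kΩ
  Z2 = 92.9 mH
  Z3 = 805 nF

Step 1 — Angular frequency: ω = 2π·f = 2π·38.9 = 244.4 rad/s.
Step 2 — Component impedances:
  Z1: Z = R = 3560 Ω
  Z2: Z = jωL = j·244.4·0.0929 = 0 + j22.71 Ω
  Z3: Z = 1/(jωC) = -j/(ω·C) = 0 - j5082 Ω
Step 3 — With open output, the series arm Z2 and the output shunt Z3 appear in series to ground: Z2 + Z3 = 0 - j5060 Ω.
Step 4 — Parallel with input shunt Z1: Z_in = Z1 || (Z2 + Z3) = 2381 - j1675 Ω = 2912∠-35.1° Ω.

Z = 2381 - j1675 Ω = 2912∠-35.1° Ω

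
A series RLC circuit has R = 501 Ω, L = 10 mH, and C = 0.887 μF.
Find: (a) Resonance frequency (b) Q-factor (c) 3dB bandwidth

Step 1 — Resonance condition Im(Z)=0 gives ω₀ = 1/√(LC).
Step 2 — ω₀ = 1/√(0.01·8.87e-07) = 1.062e+04 rad/s.
Step 3 — f₀ = ω₀/(2π) = 1690 Hz.
Step 4 — Series Q: Q = ω₀L/R = 1.062e+04·0.01/501 = 0.2119.
Step 5 — 3dB bandwidth: Δω = ω₀/Q = 5.01e+04 rad/s; BW = Δω/(2π) = 7974 Hz.

(a) f₀ = 1690 Hz  (b) Q = 0.2119  (c) BW = 7974 Hz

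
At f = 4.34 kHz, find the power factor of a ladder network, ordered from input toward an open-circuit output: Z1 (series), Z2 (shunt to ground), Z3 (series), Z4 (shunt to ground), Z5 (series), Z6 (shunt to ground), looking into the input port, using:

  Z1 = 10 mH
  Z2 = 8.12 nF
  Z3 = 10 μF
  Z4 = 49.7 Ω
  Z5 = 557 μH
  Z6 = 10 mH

Step 1 — Angular frequency: ω = 2π·f = 2π·4340 = 2.727e+04 rad/s.
Step 2 — Component impedances:
  Z1: Z = jωL = j·2.727e+04·0.01 = 0 + j272.7 Ω
  Z2: Z = 1/(jωC) = -j/(ω·C) = 0 - j4516 Ω
  Z3: Z = 1/(jωC) = -j/(ω·C) = 0 - j3.667 Ω
  Z4: Z = R = 49.7 Ω
  Z5: Z = jωL = j·2.727e+04·0.000557 = 0 + j15.19 Ω
  Z6: Z = jωL = j·2.727e+04·0.01 = 0 + j272.7 Ω
Step 3 — Ladder network (open output): work backward from the far end, alternating series and parallel combinations. Z_in = 48.36 + j276.8 Ω = 281∠80.1° Ω.
Step 4 — Power factor: PF = cos(φ) = Re(Z)/|Z| = 48.36/281 = 0.1721.
Step 5 — Type: Im(Z) = 276.8 ⇒ lagging (phase φ = 80.1°).

PF = 0.1721 (lagging, φ = 80.1°)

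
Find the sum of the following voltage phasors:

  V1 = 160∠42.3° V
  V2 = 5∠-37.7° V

Step 1 — Convert each phasor to rectangular form:
  V1 = 160·(cos(42.3°) + j·sin(42.3°)) = 118.3 + j107.7 V
  V2 = 5·(cos(-37.7°) + j·sin(-37.7°)) = 3.956 - j3.058 V
Step 2 — Sum components: V_total = 122.3 + j104.6 V.
Step 3 — Convert to polar: |V_total| = 160.9 V, ∠V_total = 40.5°.

V_total = 160.9∠40.5° V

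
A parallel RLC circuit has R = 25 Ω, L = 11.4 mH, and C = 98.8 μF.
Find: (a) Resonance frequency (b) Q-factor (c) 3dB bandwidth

Step 1 — Resonance: ω₀ = 1/√(LC) = 1/√(0.0114·9.88e-05) = 942.3 rad/s.
Step 2 — f₀ = ω₀/(2π) = 150 Hz.
Step 3 — Parallel Q: Q = R/(ω₀L) = 25/(942.3·0.0114) = 2.327.
Step 4 — Bandwidth: Δω = ω₀/Q = 404.9 rad/s; BW = Δω/(2π) = 64.44 Hz.

(a) f₀ = 150 Hz  (b) Q = 2.327  (c) BW = 64.44 Hz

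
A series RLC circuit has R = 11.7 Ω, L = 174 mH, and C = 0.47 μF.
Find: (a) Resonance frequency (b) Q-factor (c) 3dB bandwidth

Step 1 — Resonance: ω₀ = 1/√(LC) = 1/√(0.174·4.7e-07) = 3497 rad/s.
Step 2 — f₀ = ω₀/(2π) = 556.5 Hz.
Step 3 — Series Q: Q = ω₀L/R = 3497·0.174/11.7 = 52.
Step 4 — Bandwidth: Δω = ω₀/Q = 67.24 rad/s; BW = Δω/(2π) = 10.7 Hz.

(a) f₀ = 556.5 Hz  (b) Q = 52  (c) BW = 10.7 Hz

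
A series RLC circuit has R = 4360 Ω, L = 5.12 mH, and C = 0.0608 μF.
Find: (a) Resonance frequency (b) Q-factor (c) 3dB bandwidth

Step 1 — Resonance: ω₀ = 1/√(LC) = 1/√(0.00512·6.08e-08) = 5.668e+04 rad/s.
Step 2 — f₀ = ω₀/(2π) = 9021 Hz.
Step 3 — Series Q: Q = ω₀L/R = 5.668e+04·0.00512/4360 = 0.06656.
Step 4 — Bandwidth: Δω = ω₀/Q = 8.516e+05 rad/s; BW = Δω/(2π) = 1.355e+05 Hz.

(a) f₀ = 9021 Hz  (b) Q = 0.06656  (c) BW = 1.355e+05 Hz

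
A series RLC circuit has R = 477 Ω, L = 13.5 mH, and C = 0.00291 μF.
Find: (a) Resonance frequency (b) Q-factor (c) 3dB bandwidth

Step 1 — Resonance: ω₀ = 1/√(LC) = 1/√(0.0135·2.91e-09) = 1.595e+05 rad/s.
Step 2 — f₀ = ω₀/(2π) = 2.539e+04 Hz.
Step 3 — Series Q: Q = ω₀L/R = 1.595e+05·0.0135/477 = 4.515.
Step 4 — Bandwidth: Δω = ω₀/Q = 3.533e+04 rad/s; BW = Δω/(2π) = 5623 Hz.

(a) f₀ = 2.539e+04 Hz  (b) Q = 4.515  (c) BW = 5623 Hz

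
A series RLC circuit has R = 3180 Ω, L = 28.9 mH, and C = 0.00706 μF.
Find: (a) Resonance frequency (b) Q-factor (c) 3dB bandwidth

Step 1 — Resonance: ω₀ = 1/√(LC) = 1/√(0.0289·7.06e-09) = 7.001e+04 rad/s.
Step 2 — f₀ = ω₀/(2π) = 1.114e+04 Hz.
Step 3 — Series Q: Q = ω₀L/R = 7.001e+04·0.0289/3180 = 0.6362.
Step 4 — Bandwidth: Δω = ω₀/Q = 1.1e+05 rad/s; BW = Δω/(2π) = 1.751e+04 Hz.

(a) f₀ = 1.114e+04 Hz  (b) Q = 0.6362  (c) BW = 1.751e+04 Hz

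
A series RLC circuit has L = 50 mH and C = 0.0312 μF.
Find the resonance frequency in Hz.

Step 1 — Resonance condition Im(Z)=0 gives ω₀ = 1/√(LC).
Step 2 — ω₀ = 1/√(0.05·3.12e-08) = 2.532e+04 rad/s.
Step 3 — f₀ = ω₀/(2π) = 4030 Hz.

f₀ = 4030 Hz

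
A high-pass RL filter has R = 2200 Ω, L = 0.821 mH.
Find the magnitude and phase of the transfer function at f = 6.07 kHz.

Step 1 — Angular frequency: ω = 2π·6070 = 3.814e+04 rad/s.
Step 2 — Transfer function: H(jω) = jωL/(R + jωL).
Step 3 — Numerator jωL = j·31.31; denominator R + jωL = 2200 + j31.31.
Step 4 — H = 0.0002025 + j0.01423.
Step 5 — Magnitude: |H| = 0.01423 (-36.9 dB); phase: φ = 89.2°.

|H| = 0.01423 (-36.9 dB), φ = 89.2°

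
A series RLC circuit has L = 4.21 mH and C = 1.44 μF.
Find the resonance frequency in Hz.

Step 1 — Resonance condition Im(Z)=0 gives ω₀ = 1/√(LC).
Step 2 — ω₀ = 1/√(0.00421·1.44e-06) = 1.284e+04 rad/s.
Step 3 — f₀ = ω₀/(2π) = 2044 Hz.

f₀ = 2044 Hz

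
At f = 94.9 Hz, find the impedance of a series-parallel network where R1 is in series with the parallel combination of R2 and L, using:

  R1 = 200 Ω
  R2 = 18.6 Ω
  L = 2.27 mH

Step 1 — Angular frequency: ω = 2π·f = 2π·94.9 = 596.3 rad/s.
Step 2 — Component impedances:
  R1: Z = R = 200 Ω
  R2: Z = R = 18.6 Ω
  L: Z = jωL = j·596.3·0.00227 = 0 + j1.354 Ω
Step 3 — Parallel branch: R2 || L = 1/(1/R2 + 1/L) = 0.09798 + j1.346 Ω.
Step 4 — Series with R1: Z_total = R1 + (R2 || L) = 200.1 + j1.346 Ω = 200.1∠0.4° Ω.

Z = 200.1 + j1.346 Ω = 200.1∠0.4° Ω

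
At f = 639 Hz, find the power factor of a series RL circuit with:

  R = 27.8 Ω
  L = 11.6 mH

Step 1 — Angular frequency: ω = 2π·f = 2π·639 = 4015 rad/s.
Step 2 — Component impedances:
  R: Z = R = 27.8 Ω
  L: Z = jωL = j·4015·0.0116 = 0 + j46.57 Ω
Step 3 — Series combination: Z_total = R + L = 27.8 + j46.57 Ω = 54.24∠59.2° Ω.
Step 4 — Power factor: PF = cos(φ) = Re(Z)/|Z| = 27.8/54.24 = 0.5125.
Step 5 — Type: Im(Z) = 46.57 ⇒ lagging (phase φ = 59.2°).

PF = 0.5125 (lagging, φ = 59.2°)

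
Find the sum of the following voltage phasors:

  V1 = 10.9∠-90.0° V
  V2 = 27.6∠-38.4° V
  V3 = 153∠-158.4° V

Step 1 — Convert each phasor to rectangular form:
  V1 = 10.9·(cos(-90.0°) + j·sin(-90.0°)) = 0 - j10.9 V
  V2 = 27.6·(cos(-38.4°) + j·sin(-38.4°)) = 21.63 - j17.14 V
  V3 = 153·(cos(-158.4°) + j·sin(-158.4°)) = -142.3 - j56.32 V
Step 2 — Sum components: V_total = -120.6 - j84.37 V.
Step 3 — Convert to polar: |V_total| = 147.2 V, ∠V_total = -145.0°.

V_total = 147.2∠-145.0° V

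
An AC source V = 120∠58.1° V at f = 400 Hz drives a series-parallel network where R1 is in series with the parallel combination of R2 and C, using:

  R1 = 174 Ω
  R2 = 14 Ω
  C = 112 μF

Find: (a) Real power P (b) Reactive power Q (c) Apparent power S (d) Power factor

Step 1 — Angular frequency: ω = 2π·f = 2π·400 = 2513 rad/s.
Step 2 — Component impedances:
  R1: Z = R = 174 Ω
  R2: Z = R = 14 Ω
  C: Z = 1/(jωC) = -j/(ω·C) = 0 - j3.553 Ω
Step 3 — Parallel branch: R2 || C = 1/(1/R2 + 1/C) = 0.8469 - j3.338 Ω.
Step 4 — Series with R1: Z_total = R1 + (R2 || C) = 174.8 - j3.338 Ω = 174.9∠-1.1° Ω.
Step 5 — Source phasor: V = 120∠58.1° V = 63.41 + j101.9 V.
Step 6 — Current: I = V / Z = 0.3514 + j0.5894 A = 0.6862∠59.2° A.
Step 7 — Complex power: S = V·I* = 82.33 - j1.572 VA.
Step 8 — Real power: P = Re(S) = 82.33 W.
Step 9 — Reactive power: Q = Im(S) = -1.572 VAR.
Step 10 — Apparent power: |S| = 82.34 VA.
Step 11 — Power factor: PF = P/|S| = 0.9998 (leading).

(a) P = 82.33 W  (b) Q = -1.572 VAR  (c) S = 82.34 VA  (d) PF = 0.9998 (leading)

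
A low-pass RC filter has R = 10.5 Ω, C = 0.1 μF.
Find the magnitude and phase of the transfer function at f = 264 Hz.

Step 1 — Angular frequency: ω = 2π·264 = 1659 rad/s.
Step 2 — Transfer function: H(jω) = 1/(1 + jωRC).
Step 3 — Denominator: 1 + jωRC = 1 + j·1659·10.5·1e-07 = 1 + j0.001742.
Step 4 — H = 1 - j0.001742.
Step 5 — Magnitude: |H| = 1 (-0.0 dB); phase: φ = -0.1°.

|H| = 1 (-0.0 dB), φ = -0.1°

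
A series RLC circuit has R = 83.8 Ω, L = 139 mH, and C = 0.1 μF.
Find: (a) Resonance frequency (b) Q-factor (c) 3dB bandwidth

Step 1 — Resonance: ω₀ = 1/√(LC) = 1/√(0.139·1e-07) = 8482 rad/s.
Step 2 — f₀ = ω₀/(2π) = 1350 Hz.
Step 3 — Series Q: Q = ω₀L/R = 8482·0.139/83.8 = 14.07.
Step 4 — Bandwidth: Δω = ω₀/Q = 602.9 rad/s; BW = Δω/(2π) = 95.95 Hz.

(a) f₀ = 1350 Hz  (b) Q = 14.07  (c) BW = 95.95 Hz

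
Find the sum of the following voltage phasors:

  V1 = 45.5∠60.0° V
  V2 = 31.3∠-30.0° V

Step 1 — Convert each phasor to rectangular form:
  V1 = 45.5·(cos(60.0°) + j·sin(60.0°)) = 22.75 + j39.4 V
  V2 = 31.3·(cos(-30.0°) + j·sin(-30.0°)) = 27.11 - j15.65 V
Step 2 — Sum components: V_total = 49.86 + j23.75 V.
Step 3 — Convert to polar: |V_total| = 55.23 V, ∠V_total = 25.5°.

V_total = 55.23∠25.5° V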